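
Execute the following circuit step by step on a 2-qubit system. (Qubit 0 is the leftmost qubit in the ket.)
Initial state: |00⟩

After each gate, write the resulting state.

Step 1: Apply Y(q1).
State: i|01⟩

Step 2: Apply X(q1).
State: i|00⟩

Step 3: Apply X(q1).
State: i|01⟩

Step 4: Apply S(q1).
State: -|01⟩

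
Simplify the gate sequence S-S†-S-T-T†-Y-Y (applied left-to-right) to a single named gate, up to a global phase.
S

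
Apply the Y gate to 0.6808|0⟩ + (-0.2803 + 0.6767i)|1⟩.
(0.6767 + 0.2803i)|0⟩ + 0.6808i|1⟩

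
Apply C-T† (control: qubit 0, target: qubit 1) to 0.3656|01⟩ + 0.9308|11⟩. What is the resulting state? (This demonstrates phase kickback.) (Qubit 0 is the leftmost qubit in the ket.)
0.3656|01⟩ + (0.6582 - 0.6582i)|11⟩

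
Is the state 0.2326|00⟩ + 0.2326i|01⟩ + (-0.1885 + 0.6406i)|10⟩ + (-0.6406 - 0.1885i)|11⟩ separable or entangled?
Separable

Writing the state as a|00⟩ + b|01⟩ + c|10⟩ + d|11⟩, it is a product state iff ad − bc = 0.
Here (a, b, c, d) = (0.2326, 0.2326i, (-0.1885 + 0.6406i), (-0.6406 - 0.1885i)): ad − bc = (0.2326)(-0.6406 - 0.1885i) − (0.2326i)(-0.1885 + 0.6406i) = 0, so the state is separable.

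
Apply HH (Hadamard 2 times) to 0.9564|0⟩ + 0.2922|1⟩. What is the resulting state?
0.9564|0⟩ + 0.2922|1⟩

H² = I, so an even number of Hadamards cancels: H^2 = I and the state is unchanged.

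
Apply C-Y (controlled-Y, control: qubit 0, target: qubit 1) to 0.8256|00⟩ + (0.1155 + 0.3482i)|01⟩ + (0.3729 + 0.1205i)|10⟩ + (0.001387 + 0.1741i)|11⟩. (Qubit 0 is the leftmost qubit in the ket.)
0.8256|00⟩ + (0.1155 + 0.3482i)|01⟩ + (0.1741 - 0.001387i)|10⟩ + (-0.1205 + 0.3729i)|11⟩

C-Y leaves the control-|0⟩ kets |00⟩, |01⟩ unchanged and applies Y to qubit 1 on the control-|1⟩ pair (|10⟩, |11⟩).
Y = [[0, -i], [i, 0]].
With a = amp(|10⟩) = (0.3729 + 0.1205i) and b = amp(|11⟩) = (0.001387 + 0.1741i):
new amp(|10⟩) = (-i)·b = (0.1741 - 0.001387i)
new amp(|11⟩) = (i)·a = (-0.1205 + 0.3729i)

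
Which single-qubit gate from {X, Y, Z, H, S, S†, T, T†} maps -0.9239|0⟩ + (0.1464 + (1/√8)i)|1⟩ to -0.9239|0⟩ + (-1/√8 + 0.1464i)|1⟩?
S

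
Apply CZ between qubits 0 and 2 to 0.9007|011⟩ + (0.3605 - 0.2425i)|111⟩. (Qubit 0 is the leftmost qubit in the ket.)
0.9007|011⟩ + (-0.3605 + 0.2425i)|111⟩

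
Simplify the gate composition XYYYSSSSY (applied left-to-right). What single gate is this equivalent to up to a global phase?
X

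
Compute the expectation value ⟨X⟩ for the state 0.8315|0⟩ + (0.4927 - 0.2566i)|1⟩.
0.8194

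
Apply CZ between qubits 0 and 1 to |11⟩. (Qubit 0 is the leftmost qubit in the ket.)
-|11⟩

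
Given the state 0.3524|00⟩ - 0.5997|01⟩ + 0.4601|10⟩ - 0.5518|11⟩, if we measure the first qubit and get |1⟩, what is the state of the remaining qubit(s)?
0.6404|0⟩ - 0.768|1⟩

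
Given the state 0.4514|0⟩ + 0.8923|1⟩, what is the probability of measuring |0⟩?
0.2038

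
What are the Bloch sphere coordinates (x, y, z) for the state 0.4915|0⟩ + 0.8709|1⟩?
(0.8561, 0, -0.5169)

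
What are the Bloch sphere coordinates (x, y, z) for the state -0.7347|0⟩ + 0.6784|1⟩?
(-0.9968, 0, 0.07956)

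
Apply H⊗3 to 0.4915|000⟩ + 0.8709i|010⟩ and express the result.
(0.1738 + 0.3079i)|000⟩ + (0.1738 + 0.3079i)|001⟩ + (0.1738 - 0.3079i)|010⟩ + (0.1738 - 0.3079i)|011⟩ + (0.1738 + 0.3079i)|100⟩ + (0.1738 + 0.3079i)|101⟩ + (0.1738 - 0.3079i)|110⟩ + (0.1738 - 0.3079i)|111⟩

H⊗3 gives amp(|y⟩) = (1/2√2) Σ_x (−1)^(x·y) amp(|x⟩), where x·y is the number of positions in which both x and y have a 1.
|000⟩: (0.4915 + 0.8709i)/(2√2) = (0.1738 + 0.3079i)
|001⟩: (0.4915 + 0.8709i)/(2√2) = (0.1738 + 0.3079i)
|010⟩: (0.4915 - 0.8709i)/(2√2) = (0.1738 - 0.3079i)
|011⟩: (0.4915 - 0.8709i)/(2√2) = (0.1738 - 0.3079i)
|100⟩: (0.4915 + 0.8709i)/(2√2) = (0.1738 + 0.3079i)
|101⟩: (0.4915 + 0.8709i)/(2√2) = (0.1738 + 0.3079i)
|110⟩: (0.4915 - 0.8709i)/(2√2) = (0.1738 - 0.3079i)
|111⟩: (0.4915 - 0.8709i)/(2√2) = (0.1738 - 0.3079i)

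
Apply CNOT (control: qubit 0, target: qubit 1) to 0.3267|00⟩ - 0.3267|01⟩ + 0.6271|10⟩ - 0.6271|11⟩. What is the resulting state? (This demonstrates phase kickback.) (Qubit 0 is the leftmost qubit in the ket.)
0.3267|00⟩ - 0.3267|01⟩ - 0.6271|10⟩ + 0.6271|11⟩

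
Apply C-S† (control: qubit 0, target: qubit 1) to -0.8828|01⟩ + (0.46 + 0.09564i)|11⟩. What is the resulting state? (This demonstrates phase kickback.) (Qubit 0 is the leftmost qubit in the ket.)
-0.8828|01⟩ + (0.09564 - 0.46i)|11⟩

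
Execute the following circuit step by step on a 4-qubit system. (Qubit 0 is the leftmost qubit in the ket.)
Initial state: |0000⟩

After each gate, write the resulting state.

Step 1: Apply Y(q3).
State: i|0001⟩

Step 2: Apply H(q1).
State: (1/√2)i|0001⟩ + (1/√2)i|0101⟩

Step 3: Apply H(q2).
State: (1/2)i|0001⟩ + (1/2)i|0011⟩ + (1/2)i|0101⟩ + (1/2)i|0111⟩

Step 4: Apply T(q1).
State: (1/2)i|0001⟩ + (1/2)i|0011⟩ + (-1/√8 + (1/√8)i)|0101⟩ + (-1/√8 + (1/√8)i)|0111⟩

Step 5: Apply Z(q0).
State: (1/2)i|0001⟩ + (1/2)i|0011⟩ + (-1/√8 + (1/√8)i)|0101⟩ + (-1/√8 + (1/√8)i)|0111⟩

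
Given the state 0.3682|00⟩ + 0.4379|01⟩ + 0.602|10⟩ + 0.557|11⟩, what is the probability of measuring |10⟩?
0.3624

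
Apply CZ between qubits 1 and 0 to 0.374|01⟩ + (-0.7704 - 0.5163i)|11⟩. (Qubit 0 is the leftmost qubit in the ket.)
0.374|01⟩ + (0.7704 + 0.5163i)|11⟩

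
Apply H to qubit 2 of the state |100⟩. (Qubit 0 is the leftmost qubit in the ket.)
1/√2|100⟩ + 1/√2|101⟩

H on qubit 2 mixes each pair of kets that differ only in qubit 2: amplitudes (a, b) of (|…0…⟩, |…1…⟩) become ((a + b)/√2, (a − b)/√2). Kets absent from the input have amplitude 0.
(|100⟩, |101⟩): (a, b) = (1, 0) → (1/√2, 1/√2)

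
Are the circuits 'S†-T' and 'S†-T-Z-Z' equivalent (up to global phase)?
Yes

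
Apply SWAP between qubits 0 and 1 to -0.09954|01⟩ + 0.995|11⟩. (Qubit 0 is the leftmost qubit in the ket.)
-0.09954|10⟩ + 0.995|11⟩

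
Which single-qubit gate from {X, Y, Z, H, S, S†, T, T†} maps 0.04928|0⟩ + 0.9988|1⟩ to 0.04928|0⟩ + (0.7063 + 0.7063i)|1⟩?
T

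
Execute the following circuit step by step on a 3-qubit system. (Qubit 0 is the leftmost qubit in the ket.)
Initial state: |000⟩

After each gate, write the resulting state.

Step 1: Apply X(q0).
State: |100⟩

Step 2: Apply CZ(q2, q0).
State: |100⟩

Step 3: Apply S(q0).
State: i|100⟩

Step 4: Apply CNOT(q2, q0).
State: i|100⟩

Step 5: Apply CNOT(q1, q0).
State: i|100⟩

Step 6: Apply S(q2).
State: i|100⟩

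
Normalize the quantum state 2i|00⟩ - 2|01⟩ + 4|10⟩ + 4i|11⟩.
0.3162i|00⟩ - 0.3162|01⟩ + 0.6325|10⟩ + 0.6325i|11⟩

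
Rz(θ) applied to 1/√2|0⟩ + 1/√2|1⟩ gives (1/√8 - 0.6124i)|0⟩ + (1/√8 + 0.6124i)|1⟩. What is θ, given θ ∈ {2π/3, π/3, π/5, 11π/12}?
2π/3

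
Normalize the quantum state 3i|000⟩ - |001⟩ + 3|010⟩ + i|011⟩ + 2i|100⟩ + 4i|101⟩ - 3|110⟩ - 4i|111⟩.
0.3721i|000⟩ - 0.124|001⟩ + 0.3721|010⟩ + 0.124i|011⟩ + 0.2481i|100⟩ + 0.4961i|101⟩ - 0.3721|110⟩ - 0.4961i|111⟩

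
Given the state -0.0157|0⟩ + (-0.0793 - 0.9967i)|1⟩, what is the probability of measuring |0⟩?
0.0002465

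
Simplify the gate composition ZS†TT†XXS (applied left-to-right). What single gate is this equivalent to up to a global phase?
Z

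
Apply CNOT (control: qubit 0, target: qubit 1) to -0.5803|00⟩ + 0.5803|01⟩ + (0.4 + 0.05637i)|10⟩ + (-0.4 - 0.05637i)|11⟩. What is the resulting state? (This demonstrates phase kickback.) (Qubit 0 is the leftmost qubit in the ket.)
-0.5803|00⟩ + 0.5803|01⟩ + (-0.4 - 0.05637i)|10⟩ + (0.4 + 0.05637i)|11⟩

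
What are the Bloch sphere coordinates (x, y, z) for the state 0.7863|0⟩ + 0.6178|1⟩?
(0.9716, 0, 0.2366)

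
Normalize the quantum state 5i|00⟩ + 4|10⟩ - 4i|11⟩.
0.6623i|00⟩ + 0.5298|10⟩ - 0.5298i|11⟩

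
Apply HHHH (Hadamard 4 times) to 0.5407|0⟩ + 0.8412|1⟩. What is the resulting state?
0.5407|0⟩ + 0.8412|1⟩

H² = I, so an even number of Hadamards cancels: H^4 = I and the state is unchanged.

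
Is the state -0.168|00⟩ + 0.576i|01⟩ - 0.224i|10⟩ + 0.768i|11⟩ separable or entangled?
Entangled

Writing the state as a|00⟩ + b|01⟩ + c|10⟩ + d|11⟩, it is a product state iff ad − bc = 0.
Here (a, b, c, d) = (-0.168, 0.576i, -0.224i, 0.768i): ad − bc = (-0.168)(0.768i) − (0.576i)(-0.224i) = (-0.129 - 0.129i) ≠ 0, so the state is entangled.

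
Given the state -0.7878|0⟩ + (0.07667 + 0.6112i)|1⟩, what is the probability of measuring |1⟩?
0.3794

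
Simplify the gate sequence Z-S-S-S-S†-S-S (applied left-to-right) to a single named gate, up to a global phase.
Z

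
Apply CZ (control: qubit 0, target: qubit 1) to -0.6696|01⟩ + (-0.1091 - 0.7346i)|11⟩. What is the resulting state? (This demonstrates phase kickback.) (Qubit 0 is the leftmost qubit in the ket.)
-0.6696|01⟩ + (0.1091 + 0.7346i)|11⟩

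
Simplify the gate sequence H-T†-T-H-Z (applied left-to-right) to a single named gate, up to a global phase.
Z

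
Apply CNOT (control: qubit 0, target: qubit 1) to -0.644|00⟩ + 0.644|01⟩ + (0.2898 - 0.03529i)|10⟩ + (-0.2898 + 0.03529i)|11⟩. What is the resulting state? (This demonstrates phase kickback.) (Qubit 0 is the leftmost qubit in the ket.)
-0.644|00⟩ + 0.644|01⟩ + (-0.2898 + 0.03529i)|10⟩ + (0.2898 - 0.03529i)|11⟩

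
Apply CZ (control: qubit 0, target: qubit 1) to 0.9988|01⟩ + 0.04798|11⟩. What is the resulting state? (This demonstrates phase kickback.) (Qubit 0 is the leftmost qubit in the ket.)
0.9988|01⟩ - 0.04798|11⟩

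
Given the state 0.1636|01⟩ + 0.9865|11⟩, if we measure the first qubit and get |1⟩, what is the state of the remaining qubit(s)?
|1⟩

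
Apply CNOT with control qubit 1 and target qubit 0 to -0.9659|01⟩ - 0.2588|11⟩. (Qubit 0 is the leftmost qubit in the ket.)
-0.2588|01⟩ - 0.9659|11⟩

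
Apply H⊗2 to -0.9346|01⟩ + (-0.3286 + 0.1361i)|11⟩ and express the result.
(-0.6316 + 0.06805i)|00⟩ + (0.6316 - 0.06805i)|01⟩ + (-0.303 - 0.06805i)|10⟩ + (0.303 + 0.06805i)|11⟩

H⊗2 gives amp(|y⟩) = (1/2) Σ_x (−1)^(x·y) amp(|x⟩), where x·y is the number of positions in which both x and y have a 1.
|00⟩: (-0.9346 + (-0.3286 + 0.1361i))/2 = (-0.6316 + 0.06805i)
|01⟩: (0.9346 - (-0.3286 + 0.1361i))/2 = (0.6316 - 0.06805i)
|10⟩: (-0.9346 - (-0.3286 + 0.1361i))/2 = (-0.303 - 0.06805i)
|11⟩: (0.9346 + (-0.3286 + 0.1361i))/2 = (0.303 + 0.06805i)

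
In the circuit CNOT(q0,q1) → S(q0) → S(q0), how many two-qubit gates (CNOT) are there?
1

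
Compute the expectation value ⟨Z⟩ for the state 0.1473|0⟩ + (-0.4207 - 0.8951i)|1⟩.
-0.9565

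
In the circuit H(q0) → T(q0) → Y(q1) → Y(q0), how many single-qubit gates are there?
4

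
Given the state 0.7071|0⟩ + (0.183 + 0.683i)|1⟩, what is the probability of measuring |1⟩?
0.5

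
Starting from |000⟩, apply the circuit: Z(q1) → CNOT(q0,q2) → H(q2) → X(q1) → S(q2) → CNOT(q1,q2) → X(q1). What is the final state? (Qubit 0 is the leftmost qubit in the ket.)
(1/√2)i|000⟩ + 1/√2|001⟩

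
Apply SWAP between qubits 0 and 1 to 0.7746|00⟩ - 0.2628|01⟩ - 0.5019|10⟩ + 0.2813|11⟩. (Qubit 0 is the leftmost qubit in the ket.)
0.7746|00⟩ - 0.5019|01⟩ - 0.2628|10⟩ + 0.2813|11⟩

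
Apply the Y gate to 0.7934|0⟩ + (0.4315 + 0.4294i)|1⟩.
(0.4294 - 0.4315i)|0⟩ + 0.7934i|1⟩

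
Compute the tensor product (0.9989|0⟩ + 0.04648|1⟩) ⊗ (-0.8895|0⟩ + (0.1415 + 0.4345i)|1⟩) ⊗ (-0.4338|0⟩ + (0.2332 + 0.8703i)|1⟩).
0.3854|000⟩ + (-0.2072 - 0.7733i)|001⟩ + (-0.06132 - 0.1883i)|010⟩ + (-0.3448 + 0.2242i)|011⟩ + 0.01794|100⟩ + (-0.009641 - 0.03598i)|101⟩ + (-0.002853 - 0.008761i)|110⟩ + (-0.01604 + 0.01043i)|111⟩

amp(|b₁b₂…⟩) = product of the factor amplitudes for bits b₁, b₂, …; only kets whose every factor amplitude is nonzero survive.
|000⟩: (0.9989)(-0.8895)(-0.4338) = 0.3854
|001⟩: (0.9989)(-0.8895)(0.2332 + 0.8703i) = (-0.2072 - 0.7733i)
|010⟩: (0.9989)(0.1415 + 0.4345i)(-0.4338) = (-0.06132 - 0.1883i)
|011⟩: (0.9989)(0.1415 + 0.4345i)(0.2332 + 0.8703i) = (-0.3448 + 0.2242i)
|100⟩: (0.04648)(-0.8895)(-0.4338) = 0.01794
|101⟩: (0.04648)(-0.8895)(0.2332 + 0.8703i) = (-0.009641 - 0.03598i)
|110⟩: (0.04648)(0.1415 + 0.4345i)(-0.4338) = (-0.002853 - 0.008761i)
|111⟩: (0.04648)(0.1415 + 0.4345i)(0.2332 + 0.8703i) = (-0.01604 + 0.01043i)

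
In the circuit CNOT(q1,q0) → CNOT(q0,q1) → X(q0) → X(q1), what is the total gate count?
4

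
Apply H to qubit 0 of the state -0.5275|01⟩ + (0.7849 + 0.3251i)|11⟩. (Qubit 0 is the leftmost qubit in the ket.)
(0.182 + 0.2299i)|01⟩ + (-0.928 - 0.2299i)|11⟩

H on qubit 0 mixes each pair of kets that differ only in qubit 0: amplitudes (a, b) of (|…0…⟩, |…1…⟩) become ((a + b)/√2, (a − b)/√2). Kets absent from the input have amplitude 0.
(|01⟩, |11⟩): (a, b) = (-0.5275, (0.7849 + 0.3251i)) → ((0.182 + 0.2299i), (-0.928 - 0.2299i))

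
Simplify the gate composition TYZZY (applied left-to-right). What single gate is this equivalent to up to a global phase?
T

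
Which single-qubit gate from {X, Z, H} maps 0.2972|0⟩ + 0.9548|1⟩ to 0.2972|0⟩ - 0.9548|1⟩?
Z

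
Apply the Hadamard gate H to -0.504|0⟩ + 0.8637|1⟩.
0.2543|0⟩ - 0.9671|1⟩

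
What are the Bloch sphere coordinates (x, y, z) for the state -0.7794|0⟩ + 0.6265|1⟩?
(-0.9766, 0, 0.215)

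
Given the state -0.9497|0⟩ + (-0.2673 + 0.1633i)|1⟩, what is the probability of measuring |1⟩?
0.09812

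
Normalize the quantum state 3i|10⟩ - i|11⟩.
0.9487i|10⟩ - 0.3162i|11⟩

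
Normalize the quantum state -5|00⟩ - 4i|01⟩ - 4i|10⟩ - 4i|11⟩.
-0.5852|00⟩ - 0.4682i|01⟩ - 0.4682i|10⟩ - 0.4682i|11⟩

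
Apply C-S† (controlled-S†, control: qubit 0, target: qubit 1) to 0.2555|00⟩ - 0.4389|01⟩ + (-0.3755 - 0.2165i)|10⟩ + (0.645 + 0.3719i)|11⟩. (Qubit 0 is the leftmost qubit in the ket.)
0.2555|00⟩ - 0.4389|01⟩ + (-0.3755 - 0.2165i)|10⟩ + (0.3719 - 0.645i)|11⟩

C-S† leaves the control-|0⟩ kets |00⟩, |01⟩ unchanged and applies S† to qubit 1 on the control-|1⟩ pair (|10⟩, |11⟩).
S† = [[1, 0], [0, -i]].
With a = amp(|10⟩) = (-0.3755 - 0.2165i) and b = amp(|11⟩) = (0.645 + 0.3719i):
new amp(|10⟩) = (1)·a = (-0.3755 - 0.2165i)
new amp(|11⟩) = (-i)·b = (0.3719 - 0.645i)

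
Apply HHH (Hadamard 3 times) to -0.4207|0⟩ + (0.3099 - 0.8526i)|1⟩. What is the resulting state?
(-0.07835 - 0.6029i)|0⟩ + (-0.5166 + 0.6029i)|1⟩

H² = I, so H^3 = H: a single Hadamard. With (a, b) = (-0.4207, (0.3099 - 0.8526i)), H gives ((a + b)/√2, (a − b)/√2) = ((-0.07835 - 0.6029i), (-0.5166 + 0.6029i)).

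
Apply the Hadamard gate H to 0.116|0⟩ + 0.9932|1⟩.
0.7843|0⟩ - 0.6203|1⟩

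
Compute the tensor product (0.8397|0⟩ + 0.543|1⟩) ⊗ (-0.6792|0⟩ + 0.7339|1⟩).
-0.5703|00⟩ + 0.6163|01⟩ - 0.3688|10⟩ + 0.3985|11⟩

amp(|b₁b₂…⟩) = product of the factor amplitudes for bits b₁, b₂, …; only kets whose every factor amplitude is nonzero survive.
|00⟩: (0.8397)(-0.6792) = -0.5703
|01⟩: (0.8397)(0.7339) = 0.6163
|10⟩: (0.543)(-0.6792) = -0.3688
|11⟩: (0.543)(0.7339) = 0.3985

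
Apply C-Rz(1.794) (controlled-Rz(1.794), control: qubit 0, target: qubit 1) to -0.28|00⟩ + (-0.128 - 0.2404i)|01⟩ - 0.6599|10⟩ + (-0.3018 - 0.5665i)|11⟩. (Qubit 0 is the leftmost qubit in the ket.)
-0.28|00⟩ + (-0.128 - 0.2404i)|01⟩ + (-0.4117 + 0.5157i)|10⟩ + (0.2544 - 0.5893i)|11⟩

C-Rz(1.794) leaves the control-|0⟩ kets |00⟩, |01⟩ unchanged and applies Rz(1.794) to qubit 1 on the control-|1⟩ pair (|10⟩, |11⟩).
Rz(1.794) = [[e^(−iθ/2), 0], [0, e^(iθ/2)]] with e^(±iθ/2) = cos(θ/2) ± i·sin(θ/2); θ = 1.794, cos(θ/2) ≈ 0.623957, sin(θ/2) ≈ 0.781459.
With a = amp(|10⟩) = -0.6599 and b = amp(|11⟩) = (-0.3018 - 0.5665i):
new amp(|10⟩) = (0.623957 - 0.781459i)·a = (-0.4117 + 0.5157i)
new amp(|11⟩) = (0.623957 + 0.781459i)·b = (0.2544 - 0.5893i)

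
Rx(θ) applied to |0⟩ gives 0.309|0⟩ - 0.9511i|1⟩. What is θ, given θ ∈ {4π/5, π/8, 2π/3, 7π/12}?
4π/5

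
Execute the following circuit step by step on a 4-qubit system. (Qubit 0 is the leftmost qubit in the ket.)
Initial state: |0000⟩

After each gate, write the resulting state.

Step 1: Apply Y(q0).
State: i|1000⟩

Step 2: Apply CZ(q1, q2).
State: i|1000⟩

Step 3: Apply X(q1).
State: i|1100⟩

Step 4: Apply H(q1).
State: (1/√2)i|1000⟩ - (1/√2)i|1100⟩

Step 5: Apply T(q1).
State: (1/√2)i|1000⟩ + (1/2 - (1/2)i)|1100⟩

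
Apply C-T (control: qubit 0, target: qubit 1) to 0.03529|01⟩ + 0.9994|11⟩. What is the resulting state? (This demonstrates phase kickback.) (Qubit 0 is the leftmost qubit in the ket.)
0.03529|01⟩ + (0.7067 + 0.7067i)|11⟩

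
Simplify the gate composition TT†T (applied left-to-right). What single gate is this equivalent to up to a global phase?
T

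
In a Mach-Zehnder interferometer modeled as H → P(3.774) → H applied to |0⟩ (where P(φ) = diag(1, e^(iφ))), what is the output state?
(0.0967 - 0.2955i)|0⟩ + (0.9033 + 0.2955i)|1⟩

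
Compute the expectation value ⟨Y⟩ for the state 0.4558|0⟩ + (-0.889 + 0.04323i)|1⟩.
0.03941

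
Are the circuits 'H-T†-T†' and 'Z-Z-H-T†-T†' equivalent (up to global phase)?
Yes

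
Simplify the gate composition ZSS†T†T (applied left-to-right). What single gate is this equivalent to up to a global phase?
Z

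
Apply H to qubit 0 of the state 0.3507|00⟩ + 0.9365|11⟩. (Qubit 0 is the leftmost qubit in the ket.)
0.248|00⟩ + 0.6622|01⟩ + 0.248|10⟩ - 0.6622|11⟩

H on qubit 0 mixes each pair of kets that differ only in qubit 0: amplitudes (a, b) of (|…0…⟩, |…1…⟩) become ((a + b)/√2, (a − b)/√2). Kets absent from the input have amplitude 0.
(|00⟩, |10⟩): (a, b) = (0.3507, 0) → (0.248, 0.248)
(|01⟩, |11⟩): (a, b) = (0, 0.9365) → (0.6622, -0.6622)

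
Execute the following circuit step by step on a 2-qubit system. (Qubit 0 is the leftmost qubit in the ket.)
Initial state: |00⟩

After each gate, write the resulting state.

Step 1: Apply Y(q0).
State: i|10⟩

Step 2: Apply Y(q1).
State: -|11⟩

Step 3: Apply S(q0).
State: -i|11⟩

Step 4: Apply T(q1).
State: (1/√2 - (1/√2)i)|11⟩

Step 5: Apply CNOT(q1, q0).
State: (1/√2 - (1/√2)i)|01⟩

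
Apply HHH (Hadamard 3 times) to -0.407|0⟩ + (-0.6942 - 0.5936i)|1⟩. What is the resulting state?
(-0.7787 - 0.4197i)|0⟩ + (0.2031 + 0.4197i)|1⟩

H² = I, so H^3 = H: a single Hadamard. With (a, b) = (-0.407, (-0.6942 - 0.5936i)), H gives ((a + b)/√2, (a − b)/√2) = ((-0.7787 - 0.4197i), (0.2031 + 0.4197i)).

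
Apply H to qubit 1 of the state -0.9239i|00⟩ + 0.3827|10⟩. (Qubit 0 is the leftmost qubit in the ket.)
-0.6533i|00⟩ - 0.6533i|01⟩ + 0.2706|10⟩ + 0.2706|11⟩

H on qubit 1 mixes each pair of kets that differ only in qubit 1: amplitudes (a, b) of (|…0…⟩, |…1…⟩) become ((a + b)/√2, (a − b)/√2). Kets absent from the input have amplitude 0.
(|00⟩, |01⟩): (a, b) = (-0.9239i, 0) → (-0.6533i, -0.6533i)
(|10⟩, |11⟩): (a, b) = (0.3827, 0) → (0.2706, 0.2706)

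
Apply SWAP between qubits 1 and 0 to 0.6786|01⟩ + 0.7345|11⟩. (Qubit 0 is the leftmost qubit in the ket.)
0.6786|10⟩ + 0.7345|11⟩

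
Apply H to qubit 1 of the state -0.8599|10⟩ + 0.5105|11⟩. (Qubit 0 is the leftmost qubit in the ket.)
-0.2471|10⟩ - 0.969|11⟩

H on qubit 1 mixes each pair of kets that differ only in qubit 1: amplitudes (a, b) of (|…0…⟩, |…1…⟩) become ((a + b)/√2, (a − b)/√2). Kets absent from the input have amplitude 0.
(|10⟩, |11⟩): (a, b) = (-0.8599, 0.5105) → (-0.2471, -0.969)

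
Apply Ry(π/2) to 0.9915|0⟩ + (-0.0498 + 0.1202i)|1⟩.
(0.7363 - 0.08499i)|0⟩ + (0.6659 + 0.08499i)|1⟩

Ry(π/2) = [[cos(θ/2), −sin(θ/2)], [sin(θ/2), cos(θ/2)]]; θ = π/2, cos(θ/2) ≈ 0.707107, sin(θ/2) ≈ 0.707107.
With a = amp(|0⟩) = 0.9915 and b = amp(|1⟩) = (-0.0498 + 0.1202i):
new amp(|0⟩) = (0.707107)·a + (-0.707107)·b = (0.7363 - 0.08499i)
new amp(|1⟩) = (0.707107)·a + (0.707107)·b = (0.6659 + 0.08499i)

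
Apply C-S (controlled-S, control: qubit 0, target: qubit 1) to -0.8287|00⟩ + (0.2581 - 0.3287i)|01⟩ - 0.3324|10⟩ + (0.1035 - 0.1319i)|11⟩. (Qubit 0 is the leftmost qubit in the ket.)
-0.8287|00⟩ + (0.2581 - 0.3287i)|01⟩ - 0.3324|10⟩ + (0.1319 + 0.1035i)|11⟩

C-S leaves the control-|0⟩ kets |00⟩, |01⟩ unchanged and applies S to qubit 1 on the control-|1⟩ pair (|10⟩, |11⟩).
S = [[1, 0], [0, i]].
With a = amp(|10⟩) = -0.3324 and b = amp(|11⟩) = (0.1035 - 0.1319i):
new amp(|10⟩) = (1)·a = -0.3324
new amp(|11⟩) = (i)·b = (0.1319 + 0.1035i)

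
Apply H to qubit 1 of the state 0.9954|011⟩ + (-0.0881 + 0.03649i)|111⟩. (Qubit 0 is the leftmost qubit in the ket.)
0.7039|001⟩ - 0.7039|011⟩ + (-0.0623 + 0.0258i)|101⟩ + (0.0623 - 0.0258i)|111⟩

H on qubit 1 mixes each pair of kets that differ only in qubit 1: amplitudes (a, b) of (|…0…⟩, |…1…⟩) become ((a + b)/√2, (a − b)/√2). Kets absent from the input have amplitude 0.
(|001⟩, |011⟩): (a, b) = (0, 0.9954) → (0.7039, -0.7039)
(|101⟩, |111⟩): (a, b) = (0, (-0.0881 + 0.03649i)) → ((-0.0623 + 0.0258i), (0.0623 - 0.0258i))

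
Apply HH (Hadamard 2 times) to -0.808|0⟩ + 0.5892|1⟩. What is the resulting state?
-0.808|0⟩ + 0.5892|1⟩

H² = I, so an even number of Hadamards cancels: H^2 = I and the state is unchanged.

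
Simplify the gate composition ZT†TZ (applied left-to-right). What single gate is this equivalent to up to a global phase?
I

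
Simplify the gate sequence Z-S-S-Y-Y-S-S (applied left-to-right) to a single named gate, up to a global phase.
Z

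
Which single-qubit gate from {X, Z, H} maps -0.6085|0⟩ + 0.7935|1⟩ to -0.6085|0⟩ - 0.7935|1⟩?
Z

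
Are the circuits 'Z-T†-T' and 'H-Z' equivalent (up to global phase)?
No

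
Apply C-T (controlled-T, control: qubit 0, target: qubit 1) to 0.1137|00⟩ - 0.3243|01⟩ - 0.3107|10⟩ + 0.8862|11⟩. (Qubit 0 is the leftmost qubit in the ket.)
0.1137|00⟩ - 0.3243|01⟩ - 0.3107|10⟩ + (0.6266 + 0.6266i)|11⟩

C-T leaves the control-|0⟩ kets |00⟩, |01⟩ unchanged and applies T to qubit 1 on the control-|1⟩ pair (|10⟩, |11⟩).
T = [[1, 0], [0, (1/√2 + (1/√2)i)]].
With a = amp(|10⟩) = -0.3107 and b = amp(|11⟩) = 0.8862:
new amp(|10⟩) = (1)·a = -0.3107
new amp(|11⟩) = (1/√2 + (1/√2)i)·b = (0.6266 + 0.6266i)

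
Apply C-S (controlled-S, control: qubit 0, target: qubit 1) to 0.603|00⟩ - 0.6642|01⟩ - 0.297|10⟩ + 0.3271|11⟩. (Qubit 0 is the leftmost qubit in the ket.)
0.603|00⟩ - 0.6642|01⟩ - 0.297|10⟩ + 0.3271i|11⟩

C-S leaves the control-|0⟩ kets |00⟩, |01⟩ unchanged and applies S to qubit 1 on the control-|1⟩ pair (|10⟩, |11⟩).
S = [[1, 0], [0, i]].
With a = amp(|10⟩) = -0.297 and b = amp(|11⟩) = 0.3271:
new amp(|10⟩) = (1)·a = -0.297
new amp(|11⟩) = (i)·b = 0.3271i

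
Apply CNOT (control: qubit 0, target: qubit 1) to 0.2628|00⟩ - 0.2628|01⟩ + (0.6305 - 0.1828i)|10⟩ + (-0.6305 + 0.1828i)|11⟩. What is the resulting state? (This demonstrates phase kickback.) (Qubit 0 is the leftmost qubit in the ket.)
0.2628|00⟩ - 0.2628|01⟩ + (-0.6305 + 0.1828i)|10⟩ + (0.6305 - 0.1828i)|11⟩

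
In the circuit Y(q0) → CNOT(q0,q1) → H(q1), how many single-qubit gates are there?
2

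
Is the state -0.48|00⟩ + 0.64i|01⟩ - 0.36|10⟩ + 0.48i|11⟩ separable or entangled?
Separable

Writing the state as a|00⟩ + b|01⟩ + c|10⟩ + d|11⟩, it is a product state iff ad − bc = 0.
Here (a, b, c, d) = (-0.48, 0.64i, -0.36, 0.48i): ad − bc = (-0.48)(0.48i) − (0.64i)(-0.36) = 0, so the state is separable.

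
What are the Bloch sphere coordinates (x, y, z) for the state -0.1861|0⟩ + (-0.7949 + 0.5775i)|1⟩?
(0.2959, -0.2149, -0.9307)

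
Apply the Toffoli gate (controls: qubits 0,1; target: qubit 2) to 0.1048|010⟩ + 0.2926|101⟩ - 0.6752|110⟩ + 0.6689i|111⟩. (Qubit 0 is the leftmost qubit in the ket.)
0.1048|010⟩ + 0.2926|101⟩ + 0.6689i|110⟩ - 0.6752|111⟩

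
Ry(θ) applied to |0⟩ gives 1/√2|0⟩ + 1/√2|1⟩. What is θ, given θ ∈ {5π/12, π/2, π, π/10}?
π/2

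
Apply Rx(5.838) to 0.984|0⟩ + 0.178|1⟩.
(-0.9597 - 0.0393i)|0⟩ + (-0.1736 - 0.2172i)|1⟩

Rx(5.838) = [[cos(θ/2), −i·sin(θ/2)], [−i·sin(θ/2), cos(θ/2)]]; θ = 5.838, cos(θ/2) ≈ -0.975328, sin(θ/2) ≈ 0.220759.
With a = amp(|0⟩) = 0.984 and b = amp(|1⟩) = 0.178:
new amp(|0⟩) = (-0.975328)·a + (-0.220759i)·b = (-0.9597 - 0.0393i)
new amp(|1⟩) = (-0.220759i)·a + (-0.975328)·b = (-0.1736 - 0.2172i)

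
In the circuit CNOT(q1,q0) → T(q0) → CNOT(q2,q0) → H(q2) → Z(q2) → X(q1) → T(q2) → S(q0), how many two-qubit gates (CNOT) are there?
2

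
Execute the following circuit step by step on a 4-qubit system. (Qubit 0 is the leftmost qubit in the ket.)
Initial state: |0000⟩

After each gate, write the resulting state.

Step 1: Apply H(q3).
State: 1/√2|0000⟩ + 1/√2|0001⟩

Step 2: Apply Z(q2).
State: 1/√2|0000⟩ + 1/√2|0001⟩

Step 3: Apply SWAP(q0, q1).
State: 1/√2|0000⟩ + 1/√2|0001⟩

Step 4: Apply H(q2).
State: 1/2|0000⟩ + 1/2|0001⟩ + 1/2|0010⟩ + 1/2|0011⟩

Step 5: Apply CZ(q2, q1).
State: 1/2|0000⟩ + 1/2|0001⟩ + 1/2|0010⟩ + 1/2|0011⟩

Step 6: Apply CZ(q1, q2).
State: 1/2|0000⟩ + 1/2|0001⟩ + 1/2|0010⟩ + 1/2|0011⟩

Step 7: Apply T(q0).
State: 1/2|0000⟩ + 1/2|0001⟩ + 1/2|0010⟩ + 1/2|0011⟩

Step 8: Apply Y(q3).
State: -(1/2)i|0000⟩ + (1/2)i|0001⟩ - (1/2)i|0010⟩ + (1/2)i|0011⟩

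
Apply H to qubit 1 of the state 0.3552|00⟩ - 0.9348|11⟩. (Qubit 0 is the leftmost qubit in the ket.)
0.2512|00⟩ + 0.2512|01⟩ - 0.661|10⟩ + 0.661|11⟩

H on qubit 1 mixes each pair of kets that differ only in qubit 1: amplitudes (a, b) of (|…0…⟩, |…1…⟩) become ((a + b)/√2, (a − b)/√2). Kets absent from the input have amplitude 0.
(|00⟩, |01⟩): (a, b) = (0.3552, 0) → (0.2512, 0.2512)
(|10⟩, |11⟩): (a, b) = (0, -0.9348) → (-0.661, 0.661)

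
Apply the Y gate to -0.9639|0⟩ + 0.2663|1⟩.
-0.2663i|0⟩ - 0.9639i|1⟩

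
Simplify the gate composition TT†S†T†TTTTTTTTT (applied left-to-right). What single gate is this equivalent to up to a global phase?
S†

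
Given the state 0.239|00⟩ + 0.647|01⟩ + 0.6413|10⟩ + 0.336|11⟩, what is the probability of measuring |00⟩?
0.05712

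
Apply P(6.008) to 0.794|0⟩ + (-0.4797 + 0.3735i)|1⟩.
0.794|0⟩ + (-0.3602 + 0.4898i)|1⟩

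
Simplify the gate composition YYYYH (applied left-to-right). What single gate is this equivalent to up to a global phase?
H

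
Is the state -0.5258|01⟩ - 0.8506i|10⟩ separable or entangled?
Entangled

Writing the state as a|00⟩ + b|01⟩ + c|10⟩ + d|11⟩, it is a product state iff ad − bc = 0.
Here (a, b, c, d) = (0, -0.5258, -0.8506i, 0): ad − bc = (0)(0) − (-0.5258)(-0.8506i) = -0.4472i ≠ 0, so the state is entangled.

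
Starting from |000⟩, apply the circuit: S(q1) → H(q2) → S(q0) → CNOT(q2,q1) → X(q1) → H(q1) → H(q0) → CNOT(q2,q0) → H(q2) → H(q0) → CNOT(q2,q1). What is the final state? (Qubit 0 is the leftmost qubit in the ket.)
1/√2|000⟩ - 1/√2|001⟩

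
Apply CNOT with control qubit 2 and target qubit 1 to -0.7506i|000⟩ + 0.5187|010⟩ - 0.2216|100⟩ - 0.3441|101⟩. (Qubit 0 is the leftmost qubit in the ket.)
-0.7506i|000⟩ + 0.5187|010⟩ - 0.2216|100⟩ - 0.3441|111⟩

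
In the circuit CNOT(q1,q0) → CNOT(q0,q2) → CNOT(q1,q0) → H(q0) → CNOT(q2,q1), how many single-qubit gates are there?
1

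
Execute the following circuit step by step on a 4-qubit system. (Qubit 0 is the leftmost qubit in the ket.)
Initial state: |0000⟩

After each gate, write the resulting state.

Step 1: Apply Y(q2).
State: i|0010⟩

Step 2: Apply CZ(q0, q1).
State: i|0010⟩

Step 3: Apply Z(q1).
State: i|0010⟩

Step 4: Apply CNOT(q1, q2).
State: i|0010⟩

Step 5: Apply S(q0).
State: i|0010⟩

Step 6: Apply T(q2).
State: (-1/√2 + (1/√2)i)|0010⟩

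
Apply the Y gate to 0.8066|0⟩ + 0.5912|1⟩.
-0.5912i|0⟩ + 0.8066i|1⟩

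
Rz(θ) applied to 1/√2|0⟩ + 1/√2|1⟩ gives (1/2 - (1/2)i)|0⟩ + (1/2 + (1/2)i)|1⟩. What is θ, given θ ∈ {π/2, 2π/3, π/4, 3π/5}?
π/2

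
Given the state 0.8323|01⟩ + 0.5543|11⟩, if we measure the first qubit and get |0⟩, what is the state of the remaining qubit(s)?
|1⟩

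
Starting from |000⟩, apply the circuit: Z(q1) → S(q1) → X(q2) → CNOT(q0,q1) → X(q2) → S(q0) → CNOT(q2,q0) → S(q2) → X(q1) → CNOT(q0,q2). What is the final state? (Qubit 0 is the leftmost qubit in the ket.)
|010⟩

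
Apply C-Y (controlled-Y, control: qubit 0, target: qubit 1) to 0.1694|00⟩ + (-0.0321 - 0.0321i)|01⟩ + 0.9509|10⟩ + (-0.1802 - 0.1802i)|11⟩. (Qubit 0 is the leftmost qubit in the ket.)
0.1694|00⟩ + (-0.0321 - 0.0321i)|01⟩ + (-0.1802 + 0.1802i)|10⟩ + 0.9509i|11⟩

C-Y leaves the control-|0⟩ kets |00⟩, |01⟩ unchanged and applies Y to qubit 1 on the control-|1⟩ pair (|10⟩, |11⟩).
Y = [[0, -i], [i, 0]].
With a = amp(|10⟩) = 0.9509 and b = amp(|11⟩) = (-0.1802 - 0.1802i):
new amp(|10⟩) = (-i)·b = (-0.1802 + 0.1802i)
new amp(|11⟩) = (i)·a = 0.9509i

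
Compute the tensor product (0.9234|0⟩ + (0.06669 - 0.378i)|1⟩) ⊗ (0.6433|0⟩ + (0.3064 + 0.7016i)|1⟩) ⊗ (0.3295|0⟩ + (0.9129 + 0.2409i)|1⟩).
0.1957|000⟩ + (0.5423 + 0.1431i)|001⟩ + (0.09323 + 0.2135i)|010⟩ + (0.1022 + 0.6596i)|011⟩ + (0.01414 - 0.08012i)|100⟩ + (0.09774 - 0.2117i)|101⟩ + (0.09412 - 0.02275i)|110⟩ + (0.2774 + 0.005793i)|111⟩

amp(|b₁b₂…⟩) = product of the factor amplitudes for bits b₁, b₂, …; only kets whose every factor amplitude is nonzero survive.
|000⟩: (0.9234)(0.6433)(0.3295) = 0.1957
|001⟩: (0.9234)(0.6433)(0.9129 + 0.2409i) = (0.5423 + 0.1431i)
|010⟩: (0.9234)(0.3064 + 0.7016i)(0.3295) = (0.09323 + 0.2135i)
|011⟩: (0.9234)(0.3064 + 0.7016i)(0.9129 + 0.2409i) = (0.1022 + 0.6596i)
|100⟩: (0.06669 - 0.378i)(0.6433)(0.3295) = (0.01414 - 0.08012i)
|101⟩: (0.06669 - 0.378i)(0.6433)(0.9129 + 0.2409i) = (0.09774 - 0.2117i)
|110⟩: (0.06669 - 0.378i)(0.3064 + 0.7016i)(0.3295) = (0.09412 - 0.02275i)
|111⟩: (0.06669 - 0.378i)(0.3064 + 0.7016i)(0.9129 + 0.2409i) = (0.2774 + 0.005793i)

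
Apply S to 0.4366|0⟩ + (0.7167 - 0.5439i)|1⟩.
0.4366|0⟩ + (0.5439 + 0.7167i)|1⟩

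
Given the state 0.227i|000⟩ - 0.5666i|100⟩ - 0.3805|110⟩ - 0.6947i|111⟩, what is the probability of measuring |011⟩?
0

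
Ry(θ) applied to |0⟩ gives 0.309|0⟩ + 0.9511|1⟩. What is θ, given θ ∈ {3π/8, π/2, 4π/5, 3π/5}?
4π/5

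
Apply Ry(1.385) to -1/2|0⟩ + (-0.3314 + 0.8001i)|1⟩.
(-0.1732 - 0.5108i)|0⟩ + (-0.5743 + 0.6158i)|1⟩

Ry(1.385) = [[cos(θ/2), −sin(θ/2)], [sin(θ/2), cos(θ/2)]]; θ = 1.385, cos(θ/2) ≈ 0.769652, sin(θ/2) ≈ 0.638463.
With a = amp(|0⟩) = -1/2 and b = amp(|1⟩) = (-0.3314 + 0.8001i):
new amp(|0⟩) = (0.769652)·a + (-0.638463)·b = (-0.1732 - 0.5108i)
new amp(|1⟩) = (0.638463)·a + (0.769652)·b = (-0.5743 + 0.6158i)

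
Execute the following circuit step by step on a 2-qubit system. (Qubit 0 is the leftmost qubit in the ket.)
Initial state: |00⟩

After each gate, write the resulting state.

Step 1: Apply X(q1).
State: |01⟩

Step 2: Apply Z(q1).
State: -|01⟩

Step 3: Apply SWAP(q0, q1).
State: -|10⟩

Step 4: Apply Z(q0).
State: |10⟩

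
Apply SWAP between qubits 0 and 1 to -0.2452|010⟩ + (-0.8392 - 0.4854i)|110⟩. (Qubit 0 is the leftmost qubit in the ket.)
-0.2452|100⟩ + (-0.8392 - 0.4854i)|110⟩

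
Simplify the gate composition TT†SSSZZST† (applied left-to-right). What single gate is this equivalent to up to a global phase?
T†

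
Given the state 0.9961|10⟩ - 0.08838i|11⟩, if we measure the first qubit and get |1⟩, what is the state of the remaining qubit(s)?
0.9961|0⟩ - 0.08838i|1⟩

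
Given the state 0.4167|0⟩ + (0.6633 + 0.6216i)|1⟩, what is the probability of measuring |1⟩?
0.8264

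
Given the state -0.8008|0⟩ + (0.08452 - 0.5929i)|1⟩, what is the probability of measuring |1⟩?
0.3587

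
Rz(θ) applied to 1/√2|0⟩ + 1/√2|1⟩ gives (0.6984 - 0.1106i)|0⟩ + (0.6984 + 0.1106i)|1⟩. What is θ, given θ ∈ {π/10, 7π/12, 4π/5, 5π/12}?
π/10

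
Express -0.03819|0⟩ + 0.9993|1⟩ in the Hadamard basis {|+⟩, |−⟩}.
0.6796|+⟩ - 0.7336|−⟩

With |ψ⟩ = α|0⟩ + β|1⟩, the Hadamard-basis coefficients are ⟨+|ψ⟩ = (α + β)/√2 and ⟨−|ψ⟩ = (α − β)/√2.
Here α = -0.03819, β = 0.9993: (α + β)/√2 = 0.6796, (α − β)/√2 = -0.7336.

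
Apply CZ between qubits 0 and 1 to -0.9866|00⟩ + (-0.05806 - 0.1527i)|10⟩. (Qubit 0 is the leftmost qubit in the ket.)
-0.9866|00⟩ + (-0.05806 - 0.1527i)|10⟩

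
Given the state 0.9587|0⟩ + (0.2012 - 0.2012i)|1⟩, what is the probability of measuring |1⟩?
0.08096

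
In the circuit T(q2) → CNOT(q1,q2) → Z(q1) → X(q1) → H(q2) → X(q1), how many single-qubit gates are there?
5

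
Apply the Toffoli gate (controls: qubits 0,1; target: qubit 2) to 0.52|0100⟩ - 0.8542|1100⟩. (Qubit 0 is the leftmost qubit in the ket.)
0.52|0100⟩ - 0.8542|1110⟩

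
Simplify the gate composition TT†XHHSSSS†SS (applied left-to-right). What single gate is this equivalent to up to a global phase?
X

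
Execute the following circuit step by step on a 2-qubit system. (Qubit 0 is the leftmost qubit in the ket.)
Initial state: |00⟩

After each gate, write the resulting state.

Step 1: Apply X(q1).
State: |01⟩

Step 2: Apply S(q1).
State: i|01⟩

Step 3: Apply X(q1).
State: i|00⟩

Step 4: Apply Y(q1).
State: -|01⟩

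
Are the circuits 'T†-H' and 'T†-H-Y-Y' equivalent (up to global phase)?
Yes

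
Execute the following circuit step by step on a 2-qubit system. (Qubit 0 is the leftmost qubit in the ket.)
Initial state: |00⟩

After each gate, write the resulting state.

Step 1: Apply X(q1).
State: |01⟩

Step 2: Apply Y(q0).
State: i|11⟩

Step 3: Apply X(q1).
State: i|10⟩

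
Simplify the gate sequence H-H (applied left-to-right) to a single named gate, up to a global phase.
I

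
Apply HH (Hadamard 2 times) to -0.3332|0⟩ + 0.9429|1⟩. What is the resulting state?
-0.3332|0⟩ + 0.9429|1⟩

H² = I, so an even number of Hadamards cancels: H^2 = I and the state is unchanged.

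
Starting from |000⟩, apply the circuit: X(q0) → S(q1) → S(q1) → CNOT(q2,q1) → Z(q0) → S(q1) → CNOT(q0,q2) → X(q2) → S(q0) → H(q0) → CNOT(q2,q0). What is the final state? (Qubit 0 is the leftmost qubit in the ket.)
-(1/√2)i|000⟩ + (1/√2)i|100⟩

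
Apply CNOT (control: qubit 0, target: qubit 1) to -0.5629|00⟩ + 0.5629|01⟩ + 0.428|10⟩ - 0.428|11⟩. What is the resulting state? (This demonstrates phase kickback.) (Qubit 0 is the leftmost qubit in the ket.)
-0.5629|00⟩ + 0.5629|01⟩ - 0.428|10⟩ + 0.428|11⟩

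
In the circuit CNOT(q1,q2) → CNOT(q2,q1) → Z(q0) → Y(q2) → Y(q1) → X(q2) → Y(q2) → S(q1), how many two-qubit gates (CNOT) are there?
2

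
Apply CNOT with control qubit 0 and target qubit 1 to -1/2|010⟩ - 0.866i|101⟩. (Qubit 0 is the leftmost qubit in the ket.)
-1/2|010⟩ - 0.866i|111⟩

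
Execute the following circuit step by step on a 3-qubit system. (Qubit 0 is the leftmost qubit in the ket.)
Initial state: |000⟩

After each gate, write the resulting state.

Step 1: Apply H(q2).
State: 1/√2|000⟩ + 1/√2|001⟩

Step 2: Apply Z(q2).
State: 1/√2|000⟩ - 1/√2|001⟩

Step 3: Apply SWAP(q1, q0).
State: 1/√2|000⟩ - 1/√2|001⟩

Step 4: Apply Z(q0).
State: 1/√2|000⟩ - 1/√2|001⟩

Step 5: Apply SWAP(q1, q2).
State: 1/√2|000⟩ - 1/√2|010⟩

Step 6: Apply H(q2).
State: 1/2|000⟩ + 1/2|001⟩ - 1/2|010⟩ - 1/2|011⟩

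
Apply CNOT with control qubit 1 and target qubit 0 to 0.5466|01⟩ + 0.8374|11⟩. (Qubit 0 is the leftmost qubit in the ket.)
0.8374|01⟩ + 0.5466|11⟩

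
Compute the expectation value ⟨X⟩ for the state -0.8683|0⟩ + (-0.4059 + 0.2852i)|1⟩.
0.7049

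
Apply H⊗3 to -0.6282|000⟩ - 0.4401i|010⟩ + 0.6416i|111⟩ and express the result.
(-0.2221 + 0.07124i)|000⟩ + (-0.2221 - 0.3824i)|001⟩ + (-0.2221 - 0.07124i)|010⟩ + (-0.2221 + 0.3824i)|011⟩ + (-0.2221 - 0.3824i)|100⟩ + (-0.2221 + 0.07124i)|101⟩ + (-0.2221 + 0.3824i)|110⟩ + (-0.2221 - 0.07124i)|111⟩

H⊗3 gives amp(|y⟩) = (1/2√2) Σ_x (−1)^(x·y) amp(|x⟩), where x·y is the number of positions in which both x and y have a 1.
|000⟩: (-0.6282 - 0.4401i + 0.6416i)/(2√2) = (-0.2221 + 0.07124i)
|001⟩: (-0.6282 - 0.4401i - 0.6416i)/(2√2) = (-0.2221 - 0.3824i)
|010⟩: (-0.6282 + 0.4401i - 0.6416i)/(2√2) = (-0.2221 - 0.07124i)
|011⟩: (-0.6282 + 0.4401i + 0.6416i)/(2√2) = (-0.2221 + 0.3824i)
|100⟩: (-0.6282 - 0.4401i - 0.6416i)/(2√2) = (-0.2221 - 0.3824i)
|101⟩: (-0.6282 - 0.4401i + 0.6416i)/(2√2) = (-0.2221 + 0.07124i)
|110⟩: (-0.6282 + 0.4401i + 0.6416i)/(2√2) = (-0.2221 + 0.3824i)
|111⟩: (-0.6282 + 0.4401i - 0.6416i)/(2√2) = (-0.2221 - 0.07124i)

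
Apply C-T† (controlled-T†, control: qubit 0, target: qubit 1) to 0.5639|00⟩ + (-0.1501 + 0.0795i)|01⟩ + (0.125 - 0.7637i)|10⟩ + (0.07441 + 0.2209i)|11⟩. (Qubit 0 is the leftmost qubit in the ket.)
0.5639|00⟩ + (-0.1501 + 0.0795i)|01⟩ + (0.125 - 0.7637i)|10⟩ + (0.2088 + 0.1036i)|11⟩

C-T† leaves the control-|0⟩ kets |00⟩, |01⟩ unchanged and applies T† to qubit 1 on the control-|1⟩ pair (|10⟩, |11⟩).
T† = [[1, 0], [0, (1/√2 - (1/√2)i)]].
With a = amp(|10⟩) = (0.125 - 0.7637i) and b = amp(|11⟩) = (0.07441 + 0.2209i):
new amp(|10⟩) = (1)·a = (0.125 - 0.7637i)
new amp(|11⟩) = (1/√2 - (1/√2)i)·b = (0.2088 + 0.1036i)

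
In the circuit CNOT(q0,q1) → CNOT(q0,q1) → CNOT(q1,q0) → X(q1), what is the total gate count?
4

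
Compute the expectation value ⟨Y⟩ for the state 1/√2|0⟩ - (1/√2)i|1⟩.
-1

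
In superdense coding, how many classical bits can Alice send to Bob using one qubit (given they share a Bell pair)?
2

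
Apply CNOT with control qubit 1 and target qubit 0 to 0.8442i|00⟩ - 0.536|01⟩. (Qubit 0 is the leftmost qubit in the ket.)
0.8442i|00⟩ - 0.536|11⟩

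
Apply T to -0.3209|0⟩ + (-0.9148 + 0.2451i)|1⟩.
-0.3209|0⟩ + (-0.8202 - 0.4735i)|1⟩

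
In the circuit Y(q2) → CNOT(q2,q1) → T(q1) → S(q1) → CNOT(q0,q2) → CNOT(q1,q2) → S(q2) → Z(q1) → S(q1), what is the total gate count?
9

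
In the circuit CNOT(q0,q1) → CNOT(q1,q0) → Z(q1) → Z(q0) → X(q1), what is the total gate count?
5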